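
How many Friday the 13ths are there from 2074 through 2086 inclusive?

Friday-the-13ths by year:
2074: Apr, Jul
2075: Sep, Dec
2076: Mar, Nov
2077: Aug
2078: May
2079: Jan, Oct
2080: Sep, Dec
2081: Jun
2082: Feb, Mar, Nov
2083: Aug
2084: Oct
2085: Apr, Jul
2086: Sep, Dec

22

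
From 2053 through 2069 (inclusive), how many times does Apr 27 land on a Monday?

Day of week of April 27 in each year:
2053: Sun, 2054: Mon ✓, 2055: Tue, 2056: Thu, 2057: Fri, 2058: Sat, 2059: Sun, 2060: Tue, 2061: Wed, 2062: Thu, 2063: Fri, 2064: Sun, 2065: Mon ✓, 2066: Tue, 2067: Wed, 2068: Fri, 2069: Sat
Mondays: 2054, 2065.

2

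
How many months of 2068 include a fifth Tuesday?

4

A month has five Tuesdays exactly when Tuesday falls within its first (length − 28) days.
Jan: 31 days, starts Sun → 5 of Sun, Mon, Tue ✓
Feb: 29 days, starts Wed → 5 of Wed
Mar: 31 days, starts Thu → 5 of Thu, Fri, Sat
Apr: 30 days, starts Sun → 5 of Sun, Mon
May: 31 days, starts Tue → 5 of Tue, Wed, Thu ✓
Jun: 30 days, starts Fri → 5 of Fri, Sat
Jul: 31 days, starts Sun → 5 of Sun, Mon, Tue ✓
Aug: 31 days, starts Wed → 5 of Wed, Thu, Fri
Sep: 30 days, starts Sat → 5 of Sat, Sun
Oct: 31 days, starts Mon → 5 of Mon, Tue, Wed ✓
Nov: 30 days, starts Thu → 5 of Thu, Fri
Dec: 31 days, starts Sat → 5 of Sat, Sun, Mon
Months with five Tuesdays: Jan, May, Jul, Oct.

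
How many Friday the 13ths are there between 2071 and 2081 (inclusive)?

Friday-the-13ths by year:
2071: Feb, Mar, Nov
2072: May
2073: Jan, Oct
2074: Apr, Jul
2075: Sep, Dec
2076: Mar, Nov
2077: Aug
2078: May
2079: Jan, Oct
2080: Sep, Dec
2081: Jun

19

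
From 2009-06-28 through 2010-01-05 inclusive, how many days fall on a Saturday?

2009-06-28 is a Sunday.
That's 192 days from start to end, counting both.
192 = 7 × 27 + 3, so there are 27 full weeks plus 3 extra days.
Each full week contributes one Saturday: 27 so far.
The 3 extra days are Sunday, Monday, Tuesday — none qualify.
Total: 27 + 0 = 27.

27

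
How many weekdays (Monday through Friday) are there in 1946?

January 1, 1946 is a Tuesday.
From January 1, 1946 to December 31, 1946 is 365 days inclusive.
365 = 7 × 52 + 1, so there are 52 full weeks plus 1 extra day.
Each full week contributes 5 weekdays (Mon–Fri): 52 × 5 = 260.
The 1 extra day is Tuesday — 1 of them qualifies.
Total: 260 + 1 = 261.

261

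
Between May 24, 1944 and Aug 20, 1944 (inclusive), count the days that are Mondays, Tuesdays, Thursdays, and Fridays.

May 24, 1944 is a Wednesday.
From May 24, 1944 to Aug 20, 1944 is 89 days inclusive.
89 = 7 × 12 + 5, so there are 12 full weeks plus 5 extra days.
Each full week contributes 4 days from the set (Mon, Tue, Thu, Fri): 12 × 4 = 48.
The 5 extra days are Wednesday, Thursday, Friday, Saturday, Sunday — 2 of them qualify.
Total: 48 + 2 = 50.

50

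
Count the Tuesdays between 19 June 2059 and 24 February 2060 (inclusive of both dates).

36 Tuesdays

19 June 2059 is a Thursday.
The range spans 251 days (inclusive of both endpoints).
251 = 7 × 35 + 6, so there are 35 full weeks plus 6 extra days.
Each full week contributes one Tuesday: 35 so far.
The 6 extra days are Thu, Fri, Sat, Sun, Mon, Tue — 1 of them qualifies.
Total: 35 + 1 = 36.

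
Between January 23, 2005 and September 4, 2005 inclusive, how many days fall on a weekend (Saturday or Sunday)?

January 23, 2005 is a Sunday.
That's 225 days from start to end, counting both.
225 = 7 × 32 + 1, so there are 32 full weeks plus 1 extra day.
Each full week contributes 2 weekend days (Sat, Sun): 32 × 2 = 64.
The 1 extra day is Sun — 1 of them qualifies.
Total: 64 + 1 = 65.

65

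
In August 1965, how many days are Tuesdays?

Aug 1, 1965 is a Sunday.
From Aug 1, 1965 to Aug 31, 1965 is 31 days inclusive.
31 = 7 × 4 + 3, so there are 4 full weeks plus 3 extra days.
Each full week contributes one Tuesday: 4 so far.
The 3 extra days are Sunday, Monday, Tuesday — 1 of them qualifies.
Total: 4 + 1 = 5.

5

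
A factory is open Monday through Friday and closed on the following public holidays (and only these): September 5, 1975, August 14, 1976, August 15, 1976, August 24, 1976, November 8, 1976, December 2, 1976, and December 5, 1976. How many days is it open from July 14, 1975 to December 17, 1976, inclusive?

July 14, 1975 is a Monday.
From July 14, 1975 to December 17, 1976 is 523 days inclusive.
523 = 7 × 74 + 5, so there are 74 full weeks plus 5 extra days.
Each full week contributes 5 weekdays (Mon–Fri): 74 × 5 = 370.
The 5 extra days are Monday, Tuesday, Wednesday, Thursday, Friday — 5 of them qualify.
Total: 370 + 5 = 375.
Holidays: September 5, 1975 (Fri); August 14, 1976 (Sat); August 15, 1976 (Sun); August 24, 1976 (Tue); November 8, 1976 (Mon); December 2, 1976 (Thu); December 5, 1976 (Sun).
4 of the 7 holidays fall on weekdays; the rest are weekends and were already excluded.
Business days: 375 − 4 = 371.

371 working days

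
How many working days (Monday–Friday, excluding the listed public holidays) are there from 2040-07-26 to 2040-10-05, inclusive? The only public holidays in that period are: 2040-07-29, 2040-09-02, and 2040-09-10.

2040-07-26 is a Thursday.
That's 72 days from start to end, counting both.
72 = 7 × 10 + 2, so there are 10 full weeks plus 2 extra days.
Each full week contributes 5 weekdays (Mon–Fri): 10 × 5 = 50.
The 2 extra days are Thursday, Friday — 2 of them qualify.
Total: 50 + 2 = 52.
Holidays: 2040-07-29 (Sun); 2040-09-02 (Sun); 2040-09-10 (Mon).
1 of the 3 holidays fall on weekdays; the rest are weekends and were already excluded.
Business days: 52 − 1 = 51.

51 working days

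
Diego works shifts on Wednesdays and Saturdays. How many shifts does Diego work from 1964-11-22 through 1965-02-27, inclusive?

1964-11-22 is a Sunday.
From 1964-11-22 to 1965-02-27 is 98 days inclusive.
98 = 7 × 14, so the span is exactly 14 full weeks.
Each full week contributes 2 days from the set (Wed, Sat): 14 × 2 = 28.

28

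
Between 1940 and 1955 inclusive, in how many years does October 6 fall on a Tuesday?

2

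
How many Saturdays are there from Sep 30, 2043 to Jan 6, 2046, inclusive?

119

Sep 30, 2043 is a Wednesday.
The range spans 830 days (inclusive of both endpoints).
830 = 7 × 118 + 4, so there are 118 full weeks plus 4 extra days.
Each full week contributes one Saturday: 118 so far.
The 4 extra days are Wed, Thu, Fri, Sat — 1 of them qualifies.
Total: 118 + 1 = 119.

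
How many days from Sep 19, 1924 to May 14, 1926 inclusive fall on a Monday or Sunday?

172

Sep 19, 1924 is a Friday.
The range spans 603 days (inclusive of both endpoints).
603 = 7 × 86 + 1, so there are 86 full weeks plus 1 extra day.
Each full week contributes 2 days from the set (Mon, Sun): 86 × 2 = 172.
The 1 extra day is Fri — none qualify.
Total: 172 + 0 = 172.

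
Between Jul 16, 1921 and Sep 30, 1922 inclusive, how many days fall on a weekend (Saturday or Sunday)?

Jul 16, 1921 is a Saturday.
That's 442 days from start to end, counting both.
442 = 7 × 63 + 1, so there are 63 full weeks plus 1 extra day.
Each full week contributes 2 weekend days (Sat, Sun): 63 × 2 = 126.
The 1 extra day is Sat — 1 of them qualifies.
Total: 126 + 1 = 127.

127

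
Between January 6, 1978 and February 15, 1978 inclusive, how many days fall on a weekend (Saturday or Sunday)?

12

January 6, 1978 is a Friday.
From January 6, 1978 to February 15, 1978 is 41 days inclusive.
41 = 7 × 5 + 6, so there are 5 full weeks plus 6 extra days.
Each full week contributes 2 weekend days (Sat, Sun): 5 × 2 = 10.
The 6 extra days are Friday, Saturday, Sunday, Monday, Tuesday, Wednesday — 2 of them qualify.
Total: 10 + 2 = 12.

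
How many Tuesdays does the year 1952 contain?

1952-01-01 is a Tuesday.
That's 366 days from start to end, counting both.
366 = 7 × 52 + 2, so there are 52 full weeks plus 2 extra days.
Each full week contributes one Tuesday: 52 so far.
The 2 extra days are Tuesday, Wednesday — 1 of them qualifies.
Total: 52 + 1 = 53.

53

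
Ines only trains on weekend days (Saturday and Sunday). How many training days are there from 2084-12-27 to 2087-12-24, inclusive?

312

2084-12-27 is a Wednesday.
From 2084-12-27 to 2087-12-24 is 1093 days inclusive.
1093 = 7 × 156 + 1, so there are 156 full weeks plus 1 extra day.
Each full week contributes 2 weekend days (Sat, Sun): 156 × 2 = 312.
The 1 extra day is Wed — none qualify.
Total: 312 + 0 = 312.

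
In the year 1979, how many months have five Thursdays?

4

A month has five Thursdays exactly when Thursday falls within its first (length − 28) days.
Jan: 31 days, starts Mon → 5 of Mon, Tue, Wed
Feb: 28 days, starts Thu → 5 of (none)
Mar: 31 days, starts Thu → 5 of Thu, Fri, Sat ✓
Apr: 30 days, starts Sun → 5 of Sun, Mon
May: 31 days, starts Tue → 5 of Tue, Wed, Thu ✓
Jun: 30 days, starts Fri → 5 of Fri, Sat
Jul: 31 days, starts Sun → 5 of Sun, Mon, Tue
Aug: 31 days, starts Wed → 5 of Wed, Thu, Fri ✓
Sep: 30 days, starts Sat → 5 of Sat, Sun
Oct: 31 days, starts Mon → 5 of Mon, Tue, Wed
Nov: 30 days, starts Thu → 5 of Thu, Fri ✓
Dec: 31 days, starts Sat → 5 of Sat, Sun, Mon
Months with five Thursdays: Mar, May, Aug, Nov.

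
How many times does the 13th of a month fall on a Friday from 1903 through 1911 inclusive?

Friday-the-13ths by year:
1903: Feb, Mar, Nov
1904: May
1905: Jan, Oct
1906: Apr, Jul
1907: Sep, Dec
1908: Mar, Nov
1909: Aug
1910: May
1911: Jan, Oct

16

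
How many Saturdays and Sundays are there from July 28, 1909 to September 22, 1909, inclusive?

July 28, 1909 is a Wednesday.
The range spans 57 days (inclusive of both endpoints).
57 = 7 × 8 + 1, so there are 8 full weeks plus 1 extra day.
Each full week contributes 2 weekend days (Sat, Sun): 8 × 2 = 16.
The 1 extra day is Wednesday — none qualify.
Total: 16 + 0 = 16.

16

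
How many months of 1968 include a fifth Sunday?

4

A month has five Sundays exactly when Sunday falls within its first (length − 28) days.
Jan: 31 days, starts Mon → 5 of Mon, Tue, Wed
Feb: 29 days, starts Thu → 5 of Thu
Mar: 31 days, starts Fri → 5 of Fri, Sat, Sun ✓
Apr: 30 days, starts Mon → 5 of Mon, Tue
May: 31 days, starts Wed → 5 of Wed, Thu, Fri
Jun: 30 days, starts Sat → 5 of Sat, Sun ✓
Jul: 31 days, starts Mon → 5 of Mon, Tue, Wed
Aug: 31 days, starts Thu → 5 of Thu, Fri, Sat
Sep: 30 days, starts Sun → 5 of Sun, Mon ✓
Oct: 31 days, starts Tue → 5 of Tue, Wed, Thu
Nov: 30 days, starts Fri → 5 of Fri, Sat
Dec: 31 days, starts Sun → 5 of Sun, Mon, Tue ✓
Months with five Sundays: Mar, Jun, Sep, Dec.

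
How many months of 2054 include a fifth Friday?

A month has five Fridays exactly when Friday falls within its first (length − 28) days.
Jan: 31 days, starts Thu → 5 of Thu, Fri, Sat ✓
Feb: 28 days, starts Sun → 5 of (none)
Mar: 31 days, starts Sun → 5 of Sun, Mon, Tue
Apr: 30 days, starts Wed → 5 of Wed, Thu
May: 31 days, starts Fri → 5 of Fri, Sat, Sun ✓
Jun: 30 days, starts Mon → 5 of Mon, Tue
Jul: 31 days, starts Wed → 5 of Wed, Thu, Fri ✓
Aug: 31 days, starts Sat → 5 of Sat, Sun, Mon
Sep: 30 days, starts Tue → 5 of Tue, Wed
Oct: 31 days, starts Thu → 5 of Thu, Fri, Sat ✓
Nov: 30 days, starts Sun → 5 of Sun, Mon
Dec: 31 days, starts Tue → 5 of Tue, Wed, Thu
Months with five Fridays: Jan, May, Jul, Oct.

4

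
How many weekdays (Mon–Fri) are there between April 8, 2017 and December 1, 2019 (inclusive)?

690

April 8, 2017 is a Saturday.
From April 8, 2017 to December 1, 2019 is 968 days inclusive.
968 = 7 × 138 + 2, so there are 138 full weeks plus 2 extra days.
Each full week contributes 5 weekdays (Mon–Fri): 138 × 5 = 690.
The 2 extra days are Saturday, Sunday — none qualify.
Total: 690 + 0 = 690.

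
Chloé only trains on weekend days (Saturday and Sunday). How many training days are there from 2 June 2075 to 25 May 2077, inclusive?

2 June 2075 is a Sunday.
The range spans 724 days (inclusive of both endpoints).
724 = 7 × 103 + 3, so there are 103 full weeks plus 3 extra days.
Each full week contributes 2 weekend days (Sat, Sun): 103 × 2 = 206.
The 3 extra days are Sunday, Monday, Tuesday — 1 of them qualifies.
Total: 206 + 1 = 207.

207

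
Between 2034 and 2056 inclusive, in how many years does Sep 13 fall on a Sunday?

4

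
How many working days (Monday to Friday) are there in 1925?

261

January 1, 1925 is a Thursday.
The range spans 365 days (inclusive of both endpoints).
365 = 7 × 52 + 1, so there are 52 full weeks plus 1 extra day.
Each full week contributes 5 weekdays (Mon–Fri): 52 × 5 = 260.
The 1 extra day is Thu — 1 of them qualifies.
Total: 260 + 1 = 261.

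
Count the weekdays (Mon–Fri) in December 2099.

23 weekdays

1 December 2099 is a Tuesday.
That's 31 days from start to end, counting both.
31 = 7 × 4 + 3, so there are 4 full weeks plus 3 extra days.
Each full week contributes 5 weekdays (Mon–Fri): 4 × 5 = 20.
The 3 extra days are Tue, Wed, Thu — 3 of them qualify.
Total: 20 + 3 = 23.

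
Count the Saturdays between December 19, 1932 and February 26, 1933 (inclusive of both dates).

10

December 19, 1932 is a Monday.
From December 19, 1932 to February 26, 1933 is 70 days inclusive.
70 = 7 × 10, so the span is exactly 10 full weeks.
Each full week contributes one Saturday: 10 so far.
Total: 10.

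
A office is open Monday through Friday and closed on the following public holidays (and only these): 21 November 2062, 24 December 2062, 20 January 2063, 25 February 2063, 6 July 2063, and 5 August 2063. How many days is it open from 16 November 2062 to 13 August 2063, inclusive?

191 business days

16 November 2062 is a Thursday.
The range spans 271 days (inclusive of both endpoints).
271 = 7 × 38 + 5, so there are 38 full weeks plus 5 extra days.
Each full week contributes 5 weekdays (Mon–Fri): 38 × 5 = 190.
The 5 extra days are Thu, Fri, Sat, Sun, Mon — 3 of them qualify.
Total: 190 + 3 = 193.
Holidays: 21 November 2062 (Tue); 24 December 2062 (Sun); 20 January 2063 (Sat); 25 February 2063 (Sun); 6 July 2063 (Fri); 5 August 2063 (Sun).
2 of the 6 holidays fall on weekdays; the rest are weekends and were already excluded.
Business days: 193 − 2 = 191.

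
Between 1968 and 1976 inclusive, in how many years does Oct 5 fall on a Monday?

1

Day of week of October 5 in each year:
1968: Sat, 1969: Sun, 1970: Mon ✓, 1971: Tue, 1972: Thu, 1973: Fri, 1974: Sat, 1975: Sun, 1976: Tue
Mondays: 1970.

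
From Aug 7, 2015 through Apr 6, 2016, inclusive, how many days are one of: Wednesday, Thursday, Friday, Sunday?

139

Aug 7, 2015 is a Friday.
From Aug 7, 2015 to Apr 6, 2016 is 244 days inclusive.
244 = 7 × 34 + 6, so there are 34 full weeks plus 6 extra days.
Each full week contributes 4 days from the set (Wed, Thu, Fri, Sun): 34 × 4 = 136.
The 6 extra days are Friday, Saturday, Sunday, Monday, Tuesday, Wednesday — 3 of them qualify.
Total: 136 + 3 = 139.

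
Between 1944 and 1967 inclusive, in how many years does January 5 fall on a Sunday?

Day of week of January 5 in each year:
1944: Wed, 1945: Fri, 1946: Sat, 1947: Sun ✓, 1948: Mon, 1949: Wed, 1950: Thu, 1951: Fri, 1952: Sat, 1953: Mon, 1954: Tue, 1955: Wed, 1956: Thu, 1957: Sat, 1958: Sun ✓, 1959: Mon, 1960: Tue, 1961: Thu, 1962: Fri, 1963: Sat, 1964: Sun ✓, 1965: Tue, 1966: Wed, 1967: Thu
Sundays: 1947, 1958, 1964.

3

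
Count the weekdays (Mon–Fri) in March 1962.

22

March 1, 1962 is a Thursday.
From March 1, 1962 to March 31, 1962 is 31 days inclusive.
31 = 7 × 4 + 3, so there are 4 full weeks plus 3 extra days.
Each full week contributes 5 weekdays (Mon–Fri): 4 × 5 = 20.
The 3 extra days are Thu, Fri, Sat — 2 of them qualify.
Total: 20 + 2 = 22.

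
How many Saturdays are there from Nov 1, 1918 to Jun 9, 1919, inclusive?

32 Saturdays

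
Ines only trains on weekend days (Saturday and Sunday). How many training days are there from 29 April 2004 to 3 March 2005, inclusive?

29 April 2004 is a Thursday.
The range spans 309 days (inclusive of both endpoints).
309 = 7 × 44 + 1, so there are 44 full weeks plus 1 extra day.
Each full week contributes 2 weekend days (Sat, Sun): 44 × 2 = 88.
The 1 extra day is Thu — none qualify.
Total: 88 + 0 = 88.

88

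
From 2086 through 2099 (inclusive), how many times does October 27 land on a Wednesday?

2

Day of week of October 27 in each year:
2086: Sun, 2087: Mon, 2088: Wed ✓, 2089: Thu, 2090: Fri, 2091: Sat, 2092: Mon, 2093: Tue, 2094: Wed ✓, 2095: Thu, 2096: Sat, 2097: Sun, 2098: Mon, 2099: Tue
Wednesdays: 2088, 2094.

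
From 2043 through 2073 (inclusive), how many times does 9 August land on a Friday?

Day of week of August 9 in each year:
2043: Sun, 2044: Tue, 2045: Wed, 2046: Thu, 2047: Fri ✓, 2048: Sun, 2049: Mon, 2050: Tue, 2051: Wed, 2052: Fri ✓, 2053: Sat, 2054: Sun, 2055: Mon, 2056: Wed, 2057: Thu, 2058: Fri ✓, 2059: Sat, 2060: Mon, 2061: Tue, 2062: Wed, 2063: Thu, 2064: Sat, 2065: Sun, 2066: Mon, 2067: Tue, 2068: Thu, 2069: Fri ✓, 2070: Sat, 2071: Sun, 2072: Tue, 2073: Wed
Fridays: 2047, 2052, 2058, 2069.

4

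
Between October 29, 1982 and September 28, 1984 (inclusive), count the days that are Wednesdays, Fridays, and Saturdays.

301

October 29, 1982 is a Friday.
That's 701 days from start to end, counting both.
701 = 7 × 100 + 1, so there are 100 full weeks plus 1 extra day.
Each full week contributes 3 days from the set (Wed, Fri, Sat): 100 × 3 = 300.
The 1 extra day is Friday — 1 of them qualifies.
Total: 300 + 1 = 301.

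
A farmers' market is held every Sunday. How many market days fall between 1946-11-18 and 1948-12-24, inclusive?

109 Sundays

1946-11-18 is a Monday.
The range spans 768 days (inclusive of both endpoints).
768 = 7 × 109 + 5, so there are 109 full weeks plus 5 extra days.
Each full week contributes one Sunday: 109 so far.
The 5 extra days are Monday, Tuesday, Wednesday, Thursday, Friday — none qualify.
Total: 109 + 0 = 109.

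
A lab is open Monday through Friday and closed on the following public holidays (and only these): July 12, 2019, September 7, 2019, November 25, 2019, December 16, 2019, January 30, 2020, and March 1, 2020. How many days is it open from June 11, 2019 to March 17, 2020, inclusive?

June 11, 2019 is a Tuesday.
From June 11, 2019 to March 17, 2020 is 281 days inclusive.
281 = 7 × 40 + 1, so there are 40 full weeks plus 1 extra day.
Each full week contributes 5 weekdays (Mon–Fri): 40 × 5 = 200.
The 1 extra day is Tuesday — 1 of them qualifies.
Total: 200 + 1 = 201.
Holidays: July 12, 2019 (Fri); September 7, 2019 (Sat); November 25, 2019 (Mon); December 16, 2019 (Mon); January 30, 2020 (Thu); March 1, 2020 (Sun).
4 of the 6 holidays fall on weekdays; the rest are weekends and were already excluded.
Business days: 201 − 4 = 197.

197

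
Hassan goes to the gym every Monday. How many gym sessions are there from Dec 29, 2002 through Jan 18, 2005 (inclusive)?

Dec 29, 2002 is a Sunday.
That's 752 days from start to end, counting both.
752 = 7 × 107 + 3, so there are 107 full weeks plus 3 extra days.
Each full week contributes one Monday: 107 so far.
The 3 extra days are Sun, Mon, Tue — 1 of them qualifies.
Total: 107 + 1 = 108.

108 Mondays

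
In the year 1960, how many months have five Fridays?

A month has five Fridays exactly when Friday falls within its first (length − 28) days.
Jan: 31 days, starts Fri → 5 of Fri, Sat, Sun ✓
Feb: 29 days, starts Mon → 5 of Mon
Mar: 31 days, starts Tue → 5 of Tue, Wed, Thu
Apr: 30 days, starts Fri → 5 of Fri, Sat ✓
May: 31 days, starts Sun → 5 of Sun, Mon, Tue
Jun: 30 days, starts Wed → 5 of Wed, Thu
Jul: 31 days, starts Fri → 5 of Fri, Sat, Sun ✓
Aug: 31 days, starts Mon → 5 of Mon, Tue, Wed
Sep: 30 days, starts Thu → 5 of Thu, Fri ✓
Oct: 31 days, starts Sat → 5 of Sat, Sun, Mon
Nov: 30 days, starts Tue → 5 of Tue, Wed
Dec: 31 days, starts Thu → 5 of Thu, Fri, Sat ✓
Months with five Fridays: Jan, Apr, Jul, Sep, Dec.

5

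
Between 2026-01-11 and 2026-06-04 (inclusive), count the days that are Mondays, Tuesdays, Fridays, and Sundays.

2026-01-11 is a Sunday.
From 2026-01-11 to 2026-06-04 is 145 days inclusive.
145 = 7 × 20 + 5, so there are 20 full weeks plus 5 extra days.
Each full week contributes 4 days from the set (Mon, Tue, Fri, Sun): 20 × 4 = 80.
The 5 extra days are Sun, Mon, Tue, Wed, Thu — 3 of them qualify.
Total: 80 + 3 = 83.

83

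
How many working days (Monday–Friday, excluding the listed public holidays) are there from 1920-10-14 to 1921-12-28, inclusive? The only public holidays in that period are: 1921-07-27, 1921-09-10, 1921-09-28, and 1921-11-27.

313 working days

1920-10-14 is a Thursday.
From 1920-10-14 to 1921-12-28 is 441 days inclusive.
441 = 7 × 63, so the span is exactly 63 full weeks.
Each full week contributes 5 weekdays (Mon–Fri): 63 × 5 = 315.
Holidays: 1921-07-27 (Wed); 1921-09-10 (Sat); 1921-09-28 (Wed); 1921-11-27 (Sun).
2 of the 4 holidays fall on weekdays; the rest are weekends and were already excluded.
Business days: 315 − 2 = 313.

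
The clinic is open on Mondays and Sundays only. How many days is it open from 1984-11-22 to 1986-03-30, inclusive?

1984-11-22 is a Thursday.
That's 494 days from start to end, counting both.
494 = 7 × 70 + 4, so there are 70 full weeks plus 4 extra days.
Each full week contributes 2 days from the set (Mon, Sun): 70 × 2 = 140.
The 4 extra days are Thu, Fri, Sat, Sun — 1 of them qualifies.
Total: 140 + 1 = 141.

141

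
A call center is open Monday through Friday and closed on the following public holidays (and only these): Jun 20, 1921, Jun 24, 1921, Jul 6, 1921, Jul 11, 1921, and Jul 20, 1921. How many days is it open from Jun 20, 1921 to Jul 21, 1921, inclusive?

19 business days

Jun 20, 1921 is a Monday.
The range spans 32 days (inclusive of both endpoints).
32 = 7 × 4 + 4, so there are 4 full weeks plus 4 extra days.
Each full week contributes 5 weekdays (Mon–Fri): 4 × 5 = 20.
The 4 extra days are Monday, Tuesday, Wednesday, Thursday — 4 of them qualify.
Total: 20 + 4 = 24.
Holidays: Jun 20, 1921 (Mon); Jun 24, 1921 (Fri); Jul 6, 1921 (Wed); Jul 11, 1921 (Mon); Jul 20, 1921 (Wed).
All 5 holidays fall on weekdays, so subtract 5.
Business days: 24 − 5 = 19.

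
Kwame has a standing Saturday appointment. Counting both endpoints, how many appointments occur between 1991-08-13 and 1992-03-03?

29

1991-08-13 is a Tuesday.
From 1991-08-13 to 1992-03-03 is 204 days inclusive.
204 = 7 × 29 + 1, so there are 29 full weeks plus 1 extra day.
Each full week contributes one Saturday: 29 so far.
The 1 extra day is Tuesday — none qualify.
Total: 29 + 0 = 29.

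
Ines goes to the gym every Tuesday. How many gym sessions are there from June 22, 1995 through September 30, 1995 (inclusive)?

14

June 22, 1995 is a Thursday.
From June 22, 1995 to September 30, 1995 is 101 days inclusive.
101 = 7 × 14 + 3, so there are 14 full weeks plus 3 extra days.
Each full week contributes one Tuesday: 14 so far.
The 3 extra days are Thursday, Friday, Saturday — none qualify.
Total: 14 + 0 = 14.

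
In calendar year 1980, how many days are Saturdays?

52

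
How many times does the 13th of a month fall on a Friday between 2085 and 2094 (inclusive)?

17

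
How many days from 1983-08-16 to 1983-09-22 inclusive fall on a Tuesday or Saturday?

11

1983-08-16 is a Tuesday.
That's 38 days from start to end, counting both.
38 = 7 × 5 + 3, so there are 5 full weeks plus 3 extra days.
Each full week contributes 2 days from the set (Tue, Sat): 5 × 2 = 10.
The 3 extra days are Tue, Wed, Thu — 1 of them qualifies.
Total: 10 + 1 = 11.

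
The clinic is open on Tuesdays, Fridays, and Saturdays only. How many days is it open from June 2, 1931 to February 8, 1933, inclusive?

265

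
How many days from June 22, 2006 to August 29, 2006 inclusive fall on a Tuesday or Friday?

June 22, 2006 is a Thursday.
The range spans 69 days (inclusive of both endpoints).
69 = 7 × 9 + 6, so there are 9 full weeks plus 6 extra days.
Each full week contributes 2 days from the set (Tue, Fri): 9 × 2 = 18.
The 6 extra days are Thursday, Friday, Saturday, Sunday, Monday, Tuesday — 2 of them qualify.
Total: 18 + 2 = 20.

20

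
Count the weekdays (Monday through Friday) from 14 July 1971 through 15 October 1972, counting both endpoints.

328

14 July 1971 is a Wednesday.
That's 460 days from start to end, counting both.
460 = 7 × 65 + 5, so there are 65 full weeks plus 5 extra days.
Each full week contributes 5 weekdays (Mon–Fri): 65 × 5 = 325.
The 5 extra days are Wed, Thu, Fri, Sat, Sun — 3 of them qualify.
Total: 325 + 3 = 328.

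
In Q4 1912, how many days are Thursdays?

13

1912-10-01 is a Tuesday.
That's 92 days from start to end, counting both.
92 = 7 × 13 + 1, so there are 13 full weeks plus 1 extra day.
Each full week contributes one Thursday: 13 so far.
The 1 extra day is Tuesday — none qualify.
Total: 13 + 0 = 13.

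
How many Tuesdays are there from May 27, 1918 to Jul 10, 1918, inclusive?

May 27, 1918 is a Monday.
From May 27, 1918 to Jul 10, 1918 is 45 days inclusive.
45 = 7 × 6 + 3, so there are 6 full weeks plus 3 extra days.
Each full week contributes one Tuesday: 6 so far.
The 3 extra days are Monday, Tuesday, Wednesday — 1 of them qualifies.
Total: 6 + 1 = 7.

7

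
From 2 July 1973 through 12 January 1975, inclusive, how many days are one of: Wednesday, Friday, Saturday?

240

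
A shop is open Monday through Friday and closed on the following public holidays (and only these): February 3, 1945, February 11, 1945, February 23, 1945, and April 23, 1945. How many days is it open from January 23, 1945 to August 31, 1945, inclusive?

157

January 23, 1945 is a Tuesday.
From January 23, 1945 to August 31, 1945 is 221 days inclusive.
221 = 7 × 31 + 4, so there are 31 full weeks plus 4 extra days.
Each full week contributes 5 weekdays (Mon–Fri): 31 × 5 = 155.
The 4 extra days are Tue, Wed, Thu, Fri — 4 of them qualify.
Total: 155 + 4 = 159.
Holidays: February 3, 1945 (Sat); February 11, 1945 (Sun); February 23, 1945 (Fri); April 23, 1945 (Mon).
2 of the 4 holidays fall on weekdays; the rest are weekends and were already excluded.
Business days: 159 − 2 = 157.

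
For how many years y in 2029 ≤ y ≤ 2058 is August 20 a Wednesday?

Day of week of August 20 in each year:
2029: Mon, 2030: Tue, 2031: Wed ✓, 2032: Fri, 2033: Sat, 2034: Sun, 2035: Mon, 2036: Wed ✓, 2037: Thu, 2038: Fri, 2039: Sat, 2040: Mon, 2041: Tue, 2042: Wed ✓, 2043: Thu, 2044: Sat, 2045: Sun, 2046: Mon, 2047: Tue, 2048: Thu, 2049: Fri, 2050: Sat, 2051: Sun, 2052: Tue, 2053: Wed ✓, 2054: Thu, 2055: Fri, 2056: Sun, 2057: Mon, 2058: Tue
Wednesdays: 2031, 2036, 2042, 2053.

4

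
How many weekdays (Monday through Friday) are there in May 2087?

22

1 May 2087 is a Thursday.
The range spans 31 days (inclusive of both endpoints).
31 = 7 × 4 + 3, so there are 4 full weeks plus 3 extra days.
Each full week contributes 5 weekdays (Mon–Fri): 4 × 5 = 20.
The 3 extra days are Thursday, Friday, Saturday — 2 of them qualify.
Total: 20 + 2 = 22.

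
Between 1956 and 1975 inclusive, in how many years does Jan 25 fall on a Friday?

3

Day of week of January 25 in each year:
1956: Wed, 1957: Fri ✓, 1958: Sat, 1959: Sun, 1960: Mon, 1961: Wed, 1962: Thu, 1963: Fri ✓, 1964: Sat, 1965: Mon, 1966: Tue, 1967: Wed, 1968: Thu, 1969: Sat, 1970: Sun, 1971: Mon, 1972: Tue, 1973: Thu, 1974: Fri ✓, 1975: Sat
Fridays: 1957, 1963, 1974.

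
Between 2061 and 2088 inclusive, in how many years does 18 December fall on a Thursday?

4

Day of week of December 18 in each year:
2061: Sun, 2062: Mon, 2063: Tue, 2064: Thu ✓, 2065: Fri, 2066: Sat, 2067: Sun, 2068: Tue, 2069: Wed, 2070: Thu ✓, 2071: Fri, 2072: Sun, 2073: Mon, 2074: Tue, 2075: Wed, 2076: Fri, 2077: Sat, 2078: Sun, 2079: Mon, 2080: Wed, 2081: Thu ✓, 2082: Fri, 2083: Sat, 2084: Mon, 2085: Tue, 2086: Wed, 2087: Thu ✓, 2088: Sat
Thursdays: 2064, 2070, 2081, 2087.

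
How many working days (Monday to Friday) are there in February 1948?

20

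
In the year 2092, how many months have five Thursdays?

A month has five Thursdays exactly when Thursday falls within its first (length − 28) days.
Jan: 31 days, starts Tue → 5 of Tue, Wed, Thu ✓
Feb: 29 days, starts Fri → 5 of Fri
Mar: 31 days, starts Sat → 5 of Sat, Sun, Mon
Apr: 30 days, starts Tue → 5 of Tue, Wed
May: 31 days, starts Thu → 5 of Thu, Fri, Sat ✓
Jun: 30 days, starts Sun → 5 of Sun, Mon
Jul: 31 days, starts Tue → 5 of Tue, Wed, Thu ✓
Aug: 31 days, starts Fri → 5 of Fri, Sat, Sun
Sep: 30 days, starts Mon → 5 of Mon, Tue
Oct: 31 days, starts Wed → 5 of Wed, Thu, Fri ✓
Nov: 30 days, starts Sat → 5 of Sat, Sun
Dec: 31 days, starts Mon → 5 of Mon, Tue, Wed
Months with five Thursdays: Jan, May, Jul, Oct.

4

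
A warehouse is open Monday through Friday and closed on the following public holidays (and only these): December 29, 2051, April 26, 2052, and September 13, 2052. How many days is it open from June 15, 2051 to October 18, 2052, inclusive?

349

June 15, 2051 is a Thursday.
From June 15, 2051 to October 18, 2052 is 492 days inclusive.
492 = 7 × 70 + 2, so there are 70 full weeks plus 2 extra days.
Each full week contributes 5 weekdays (Mon–Fri): 70 × 5 = 350.
The 2 extra days are Thursday, Friday — 2 of them qualify.
Total: 350 + 2 = 352.
Holidays: December 29, 2051 (Fri); April 26, 2052 (Fri); September 13, 2052 (Fri).
All 3 holidays fall on weekdays, so subtract 3.
Business days: 352 − 3 = 349.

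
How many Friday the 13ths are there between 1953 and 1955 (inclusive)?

Friday-the-13ths by year:
1953: Feb, Mar, Nov
1954: Aug
1955: May

5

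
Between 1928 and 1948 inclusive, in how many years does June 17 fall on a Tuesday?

3

Day of week of June 17 in each year:
1928: Sun, 1929: Mon, 1930: Tue ✓, 1931: Wed, 1932: Fri, 1933: Sat, 1934: Sun, 1935: Mon, 1936: Wed, 1937: Thu, 1938: Fri, 1939: Sat, 1940: Mon, 1941: Tue ✓, 1942: Wed, 1943: Thu, 1944: Sat, 1945: Sun, 1946: Mon, 1947: Tue ✓, 1948: Thu
Tuesdays: 1930, 1941, 1947.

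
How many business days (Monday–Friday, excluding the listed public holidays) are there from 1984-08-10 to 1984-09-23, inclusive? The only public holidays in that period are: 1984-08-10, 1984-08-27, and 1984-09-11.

28

1984-08-10 is a Friday.
That's 45 days from start to end, counting both.
45 = 7 × 6 + 3, so there are 6 full weeks plus 3 extra days.
Each full week contributes 5 weekdays (Mon–Fri): 6 × 5 = 30.
The 3 extra days are Fri, Sat, Sun — 1 of them qualifies.
Total: 30 + 1 = 31.
Holidays: 1984-08-10 (Fri); 1984-08-27 (Mon); 1984-09-11 (Tue).
All 3 holidays fall on weekdays, so subtract 3.
Business days: 31 − 3 = 28.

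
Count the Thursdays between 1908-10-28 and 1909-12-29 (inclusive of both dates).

1908-10-28 is a Wednesday.
The range spans 428 days (inclusive of both endpoints).
428 = 7 × 61 + 1, so there are 61 full weeks plus 1 extra day.
Each full week contributes one Thursday: 61 so far.
The 1 extra day is Wednesday — none qualify.
Total: 61 + 0 = 61.

61 Thursdays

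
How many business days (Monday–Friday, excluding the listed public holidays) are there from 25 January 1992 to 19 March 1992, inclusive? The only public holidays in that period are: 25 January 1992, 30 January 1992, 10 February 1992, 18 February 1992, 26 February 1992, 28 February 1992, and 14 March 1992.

34 business days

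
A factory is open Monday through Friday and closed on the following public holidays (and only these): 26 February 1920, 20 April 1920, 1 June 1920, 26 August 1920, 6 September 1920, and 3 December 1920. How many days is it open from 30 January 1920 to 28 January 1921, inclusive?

255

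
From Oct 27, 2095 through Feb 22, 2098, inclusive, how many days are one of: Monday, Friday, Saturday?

365

Oct 27, 2095 is a Thursday.
The range spans 850 days (inclusive of both endpoints).
850 = 7 × 121 + 3, so there are 121 full weeks plus 3 extra days.
Each full week contributes 3 days from the set (Mon, Fri, Sat): 121 × 3 = 363.
The 3 extra days are Thu, Fri, Sat — 2 of them qualify.
Total: 363 + 2 = 365.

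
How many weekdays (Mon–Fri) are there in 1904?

January 1, 1904 is a Friday.
The range spans 366 days (inclusive of both endpoints).
366 = 7 × 52 + 2, so there are 52 full weeks plus 2 extra days.
Each full week contributes 5 weekdays (Mon–Fri): 52 × 5 = 260.
The 2 extra days are Friday, Saturday — 1 of them qualifies.
Total: 260 + 1 = 261.

261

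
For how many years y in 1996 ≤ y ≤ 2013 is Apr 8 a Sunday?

3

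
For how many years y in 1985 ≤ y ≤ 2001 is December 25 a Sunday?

Day of week of December 25 in each year:
1985: Wed, 1986: Thu, 1987: Fri, 1988: Sun ✓, 1989: Mon, 1990: Tue, 1991: Wed, 1992: Fri, 1993: Sat, 1994: Sun ✓, 1995: Mon, 1996: Wed, 1997: Thu, 1998: Fri, 1999: Sat, 2000: Mon, 2001: Tue
Sundays: 1988, 1994.

2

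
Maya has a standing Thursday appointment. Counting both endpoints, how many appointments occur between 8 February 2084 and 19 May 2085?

67 Thursdays

8 February 2084 is a Tuesday.
The range spans 467 days (inclusive of both endpoints).
467 = 7 × 66 + 5, so there are 66 full weeks plus 5 extra days.
Each full week contributes one Thursday: 66 so far.
The 5 extra days are Tuesday, Wednesday, Thursday, Friday, Saturday — 1 of them qualifies.
Total: 66 + 1 = 67.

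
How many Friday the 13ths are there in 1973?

The 13th falls on a Friday when the month's 13th has weekday Fri.
Jan 13 is Sat; Feb 13 is Tue; Mar 13 is Tue; Apr 13 is Fri ✓; May 13 is Sun; Jun 13 is Wed; Jul 13 is Fri ✓; Aug 13 is Mon; Sep 13 is Thu; Oct 13 is Sat; Nov 13 is Tue; Dec 13 is Thu.
Friday the 13ths: Apr, Jul.

2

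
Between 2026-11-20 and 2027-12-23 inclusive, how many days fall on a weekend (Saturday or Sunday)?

114

2026-11-20 is a Friday.
That's 399 days from start to end, counting both.
399 = 7 × 57, so the span is exactly 57 full weeks.
Each full week contributes 2 weekend days (Sat, Sun): 57 × 2 = 114.
Total: 114.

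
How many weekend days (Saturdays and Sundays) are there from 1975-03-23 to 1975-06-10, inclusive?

23

1975-03-23 is a Sunday.
From 1975-03-23 to 1975-06-10 is 80 days inclusive.
80 = 7 × 11 + 3, so there are 11 full weeks plus 3 extra days.
Each full week contributes 2 weekend days (Sat, Sun): 11 × 2 = 22.
The 3 extra days are Sunday, Monday, Tuesday — 1 of them qualifies.
Total: 22 + 1 = 23.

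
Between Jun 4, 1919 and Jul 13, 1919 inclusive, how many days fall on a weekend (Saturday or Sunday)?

12

Jun 4, 1919 is a Wednesday.
The range spans 40 days (inclusive of both endpoints).
40 = 7 × 5 + 5, so there are 5 full weeks plus 5 extra days.
Each full week contributes 2 weekend days (Sat, Sun): 5 × 2 = 10.
The 5 extra days are Wednesday, Thursday, Friday, Saturday, Sunday — 2 of them qualify.
Total: 10 + 2 = 12.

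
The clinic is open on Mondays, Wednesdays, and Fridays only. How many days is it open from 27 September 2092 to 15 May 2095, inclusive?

27 September 2092 is a Saturday.
The range spans 961 days (inclusive of both endpoints).
961 = 7 × 137 + 2, so there are 137 full weeks plus 2 extra days.
Each full week contributes 3 days from the set (Mon, Wed, Fri): 137 × 3 = 411.
The 2 extra days are Sat, Sun — none qualify.
Total: 411 + 0 = 411.

411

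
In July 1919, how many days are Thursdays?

1 July 1919 is a Tuesday.
The range spans 31 days (inclusive of both endpoints).
31 = 7 × 4 + 3, so there are 4 full weeks plus 3 extra days.
Each full week contributes one Thursday: 4 so far.
The 3 extra days are Tuesday, Wednesday, Thursday — 1 of them qualifies.
Total: 4 + 1 = 5.

5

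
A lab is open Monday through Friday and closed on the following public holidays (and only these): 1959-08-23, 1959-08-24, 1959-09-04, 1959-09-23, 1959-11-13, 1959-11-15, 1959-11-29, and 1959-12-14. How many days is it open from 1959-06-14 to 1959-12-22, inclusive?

1959-06-14 is a Sunday.
From 1959-06-14 to 1959-12-22 is 192 days inclusive.
192 = 7 × 27 + 3, so there are 27 full weeks plus 3 extra days.
Each full week contributes 5 weekdays (Mon–Fri): 27 × 5 = 135.
The 3 extra days are Sunday, Monday, Tuesday — 2 of them qualify.
Total: 135 + 2 = 137.
Holidays: 1959-08-23 (Sun); 1959-08-24 (Mon); 1959-09-04 (Fri); 1959-09-23 (Wed); 1959-11-13 (Fri); 1959-11-15 (Sun); 1959-11-29 (Sun); 1959-12-14 (Mon).
5 of the 8 holidays fall on weekdays; the rest are weekends and were already excluded.
Business days: 137 − 5 = 132.

132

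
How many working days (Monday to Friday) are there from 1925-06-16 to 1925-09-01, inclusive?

56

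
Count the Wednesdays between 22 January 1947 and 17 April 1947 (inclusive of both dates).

13 Wednesdays

22 January 1947 is a Wednesday.
The range spans 86 days (inclusive of both endpoints).
86 = 7 × 12 + 2, so there are 12 full weeks plus 2 extra days.
Each full week contributes one Wednesday: 12 so far.
The 2 extra days are Wed, Thu — 1 of them qualifies.
Total: 12 + 1 = 13.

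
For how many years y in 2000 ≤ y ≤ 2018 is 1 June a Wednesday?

Day of week of June 1 in each year:
2000: Thu, 2001: Fri, 2002: Sat, 2003: Sun, 2004: Tue, 2005: Wed ✓, 2006: Thu, 2007: Fri, 2008: Sun, 2009: Mon, 2010: Tue, 2011: Wed ✓, 2012: Fri, 2013: Sat, 2014: Sun, 2015: Mon, 2016: Wed ✓, 2017: Thu, 2018: Fri
Wednesdays: 2005, 2011, 2016.

3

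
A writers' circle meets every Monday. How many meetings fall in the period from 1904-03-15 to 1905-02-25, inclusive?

49

1904-03-15 is a Tuesday.
From 1904-03-15 to 1905-02-25 is 348 days inclusive.
348 = 7 × 49 + 5, so there are 49 full weeks plus 5 extra days.
Each full week contributes one Monday: 49 so far.
The 5 extra days are Tuesday, Wednesday, Thursday, Friday, Saturday — none qualify.
Total: 49 + 0 = 49.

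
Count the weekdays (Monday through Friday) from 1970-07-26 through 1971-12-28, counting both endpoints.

372

1970-07-26 is a Sunday.
From 1970-07-26 to 1971-12-28 is 521 days inclusive.
521 = 7 × 74 + 3, so there are 74 full weeks plus 3 extra days.
Each full week contributes 5 weekdays (Mon–Fri): 74 × 5 = 370.
The 3 extra days are Sun, Mon, Tue — 2 of them qualify.
Total: 370 + 2 = 372.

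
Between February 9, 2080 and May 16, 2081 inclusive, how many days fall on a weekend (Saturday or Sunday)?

February 9, 2080 is a Friday.
From February 9, 2080 to May 16, 2081 is 463 days inclusive.
463 = 7 × 66 + 1, so there are 66 full weeks plus 1 extra day.
Each full week contributes 2 weekend days (Sat, Sun): 66 × 2 = 132.
The 1 extra day is Fri — none qualify.
Total: 132 + 0 = 132.

132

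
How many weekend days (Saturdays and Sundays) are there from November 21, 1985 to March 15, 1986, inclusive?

33

November 21, 1985 is a Thursday.
That's 115 days from start to end, counting both.
115 = 7 × 16 + 3, so there are 16 full weeks plus 3 extra days.
Each full week contributes 2 weekend days (Sat, Sun): 16 × 2 = 32.
The 3 extra days are Thursday, Friday, Saturday — 1 of them qualifies.
Total: 32 + 1 = 33.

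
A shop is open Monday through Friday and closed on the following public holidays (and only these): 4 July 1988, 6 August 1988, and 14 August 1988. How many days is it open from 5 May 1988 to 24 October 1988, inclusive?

122 working days

5 May 1988 is a Thursday.
The range spans 173 days (inclusive of both endpoints).
173 = 7 × 24 + 5, so there are 24 full weeks plus 5 extra days.
Each full week contributes 5 weekdays (Mon–Fri): 24 × 5 = 120.
The 5 extra days are Thursday, Friday, Saturday, Sunday, Monday — 3 of them qualify.
Total: 120 + 3 = 123.
Holidays: 4 July 1988 (Mon); 6 August 1988 (Sat); 14 August 1988 (Sun).
1 of the 3 holidays fall on weekdays; the rest are weekends and were already excluded.
Business days: 123 − 1 = 122.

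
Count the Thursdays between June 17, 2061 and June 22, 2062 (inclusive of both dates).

53 Thursdays

June 17, 2061 is a Friday.
The range spans 371 days (inclusive of both endpoints).
371 = 7 × 53, so the span is exactly 53 full weeks.
Each full week contributes one Thursday: 53 so far.
Total: 53.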